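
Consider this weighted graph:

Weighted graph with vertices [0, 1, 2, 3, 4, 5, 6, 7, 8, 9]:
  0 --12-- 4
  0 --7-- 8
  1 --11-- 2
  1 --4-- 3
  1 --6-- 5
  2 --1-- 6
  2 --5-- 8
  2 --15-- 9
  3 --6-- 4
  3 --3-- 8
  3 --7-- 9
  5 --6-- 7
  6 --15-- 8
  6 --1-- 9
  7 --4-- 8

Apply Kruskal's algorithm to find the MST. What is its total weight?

Applying Kruskal's algorithm (sort edges by weight, add if no cycle):
  Add (2,6) w=1
  Add (6,9) w=1
  Add (3,8) w=3
  Add (1,3) w=4
  Add (7,8) w=4
  Add (2,8) w=5
  Add (1,5) w=6
  Add (3,4) w=6
  Skip (5,7) w=6 (creates cycle)
  Add (0,8) w=7
  Skip (3,9) w=7 (creates cycle)
  Skip (1,2) w=11 (creates cycle)
  Skip (0,4) w=12 (creates cycle)
  Skip (2,9) w=15 (creates cycle)
  Skip (6,8) w=15 (creates cycle)
MST weight = 37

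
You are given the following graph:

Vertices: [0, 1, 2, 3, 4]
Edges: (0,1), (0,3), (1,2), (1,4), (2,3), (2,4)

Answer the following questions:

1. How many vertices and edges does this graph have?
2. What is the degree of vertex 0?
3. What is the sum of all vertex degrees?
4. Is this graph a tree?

Count: 5 vertices, 6 edges.
Vertex 0 has neighbors [1, 3], degree = 2.
Handshaking lemma: 2 * 6 = 12.
A tree on 5 vertices has 4 edges. This graph has 6 edges (2 extra). Not a tree.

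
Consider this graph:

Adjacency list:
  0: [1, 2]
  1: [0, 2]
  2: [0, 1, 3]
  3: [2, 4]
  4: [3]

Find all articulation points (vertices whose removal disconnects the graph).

An articulation point is a vertex whose removal disconnects the graph.
Articulation points: [2, 3]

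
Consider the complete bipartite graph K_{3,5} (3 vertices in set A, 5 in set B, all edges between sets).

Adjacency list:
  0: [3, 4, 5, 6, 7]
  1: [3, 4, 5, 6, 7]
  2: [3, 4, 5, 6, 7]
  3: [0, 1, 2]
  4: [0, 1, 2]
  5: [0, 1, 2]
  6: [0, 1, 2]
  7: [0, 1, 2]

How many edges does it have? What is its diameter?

K_{3,5} has 3 * 5 = 15 edges.
Any vertex reaches any opposite-side vertex in 1 step; same-side vertices reach in 2 steps via any opposite-side vertex.
Diameter = 2.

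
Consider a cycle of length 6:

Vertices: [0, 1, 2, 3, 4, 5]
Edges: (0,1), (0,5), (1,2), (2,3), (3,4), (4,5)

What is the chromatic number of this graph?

This is an even cycle (C_6). Even cycles are bipartite.
Chromatic number = 2.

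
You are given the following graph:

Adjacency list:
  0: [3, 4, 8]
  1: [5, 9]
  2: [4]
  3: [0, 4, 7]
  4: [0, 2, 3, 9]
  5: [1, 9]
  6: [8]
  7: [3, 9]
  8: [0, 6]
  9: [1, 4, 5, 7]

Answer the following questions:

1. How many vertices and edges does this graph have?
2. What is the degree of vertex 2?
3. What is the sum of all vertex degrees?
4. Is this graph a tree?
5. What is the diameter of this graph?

Count: 10 vertices, 12 edges.
Vertex 2 has neighbors [4], degree = 1.
Handshaking lemma: 2 * 12 = 24.
A tree on 10 vertices has 9 edges. This graph has 12 edges (3 extra). Not a tree.
Diameter (longest shortest path) = 5.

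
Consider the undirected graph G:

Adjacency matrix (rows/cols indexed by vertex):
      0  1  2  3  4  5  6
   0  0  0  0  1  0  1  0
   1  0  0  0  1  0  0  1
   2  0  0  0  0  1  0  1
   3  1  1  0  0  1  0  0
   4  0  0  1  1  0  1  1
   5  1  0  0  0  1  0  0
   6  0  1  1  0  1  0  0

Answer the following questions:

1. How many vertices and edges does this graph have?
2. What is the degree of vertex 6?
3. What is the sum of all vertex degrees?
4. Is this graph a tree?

Count: 7 vertices, 9 edges.
Vertex 6 has neighbors [1, 2, 4], degree = 3.
Handshaking lemma: 2 * 9 = 18.
A tree on 7 vertices has 6 edges. This graph has 9 edges (3 extra). Not a tree.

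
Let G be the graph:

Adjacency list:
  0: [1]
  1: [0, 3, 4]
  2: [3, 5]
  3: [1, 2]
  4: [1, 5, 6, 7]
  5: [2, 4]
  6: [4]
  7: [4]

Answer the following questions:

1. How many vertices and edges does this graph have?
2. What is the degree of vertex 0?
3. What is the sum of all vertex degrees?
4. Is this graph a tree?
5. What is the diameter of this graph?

Count: 8 vertices, 8 edges.
Vertex 0 has neighbors [1], degree = 1.
Handshaking lemma: 2 * 8 = 16.
A tree on 8 vertices has 7 edges. This graph has 8 edges (1 extra). Not a tree.
Diameter (longest shortest path) = 3.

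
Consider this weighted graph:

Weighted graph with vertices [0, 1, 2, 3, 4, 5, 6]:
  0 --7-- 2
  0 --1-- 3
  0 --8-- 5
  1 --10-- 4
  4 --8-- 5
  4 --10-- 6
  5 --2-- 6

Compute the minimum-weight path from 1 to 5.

Using Dijkstra's algorithm from vertex 1:
Shortest path: 1 -> 4 -> 5
Total weight: 10 + 8 = 18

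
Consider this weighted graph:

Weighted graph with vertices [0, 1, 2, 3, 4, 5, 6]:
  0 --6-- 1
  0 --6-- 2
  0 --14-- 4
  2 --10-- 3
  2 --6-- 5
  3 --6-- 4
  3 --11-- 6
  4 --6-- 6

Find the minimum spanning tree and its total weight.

Applying Kruskal's algorithm (sort edges by weight, add if no cycle):
  Add (0,2) w=6
  Add (0,1) w=6
  Add (2,5) w=6
  Add (3,4) w=6
  Add (4,6) w=6
  Add (2,3) w=10
  Skip (3,6) w=11 (creates cycle)
  Skip (0,4) w=14 (creates cycle)
MST weight = 40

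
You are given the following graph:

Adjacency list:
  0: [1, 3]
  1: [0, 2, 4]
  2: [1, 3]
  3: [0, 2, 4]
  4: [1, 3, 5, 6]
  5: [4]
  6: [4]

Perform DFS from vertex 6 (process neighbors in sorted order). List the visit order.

DFS from vertex 6 (neighbors processed in ascending order):
Visit order: 6, 4, 1, 0, 3, 2, 5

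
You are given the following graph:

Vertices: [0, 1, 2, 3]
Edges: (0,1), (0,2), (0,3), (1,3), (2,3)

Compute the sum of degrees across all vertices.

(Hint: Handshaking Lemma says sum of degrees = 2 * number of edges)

Count edges: 5 edges.
By Handshaking Lemma: sum of degrees = 2 * 5 = 10.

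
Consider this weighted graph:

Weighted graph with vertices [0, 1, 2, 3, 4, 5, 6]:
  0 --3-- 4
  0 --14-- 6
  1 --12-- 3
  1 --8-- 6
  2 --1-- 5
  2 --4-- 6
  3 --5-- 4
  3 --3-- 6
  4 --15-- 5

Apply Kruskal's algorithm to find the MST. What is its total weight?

Applying Kruskal's algorithm (sort edges by weight, add if no cycle):
  Add (2,5) w=1
  Add (0,4) w=3
  Add (3,6) w=3
  Add (2,6) w=4
  Add (3,4) w=5
  Add (1,6) w=8
  Skip (1,3) w=12 (creates cycle)
  Skip (0,6) w=14 (creates cycle)
  Skip (4,5) w=15 (creates cycle)
MST weight = 24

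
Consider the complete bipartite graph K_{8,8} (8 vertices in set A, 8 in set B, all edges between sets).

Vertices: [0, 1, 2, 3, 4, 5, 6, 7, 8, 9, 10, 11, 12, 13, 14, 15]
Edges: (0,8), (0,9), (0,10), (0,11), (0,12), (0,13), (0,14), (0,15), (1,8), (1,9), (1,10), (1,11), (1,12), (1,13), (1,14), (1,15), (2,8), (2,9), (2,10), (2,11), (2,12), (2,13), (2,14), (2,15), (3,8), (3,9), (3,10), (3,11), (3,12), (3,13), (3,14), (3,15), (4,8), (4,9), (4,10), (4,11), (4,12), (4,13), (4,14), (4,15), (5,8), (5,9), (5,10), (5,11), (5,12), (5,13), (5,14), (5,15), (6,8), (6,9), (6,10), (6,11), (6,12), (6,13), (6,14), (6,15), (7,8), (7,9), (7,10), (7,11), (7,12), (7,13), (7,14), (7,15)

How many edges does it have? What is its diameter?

K_{8,8} has 8 * 8 = 64 edges.
Any vertex reaches any opposite-side vertex in 1 step; same-side vertices reach in 2 steps via any opposite-side vertex.
Diameter = 2.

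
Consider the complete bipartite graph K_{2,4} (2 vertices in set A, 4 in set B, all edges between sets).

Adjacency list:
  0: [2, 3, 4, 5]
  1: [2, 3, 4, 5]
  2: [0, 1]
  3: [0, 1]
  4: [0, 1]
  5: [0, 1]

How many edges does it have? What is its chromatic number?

K_{2,4} has 2 * 4 = 8 edges.
Bipartite graphs have chromatic number 2 (color each partition differently).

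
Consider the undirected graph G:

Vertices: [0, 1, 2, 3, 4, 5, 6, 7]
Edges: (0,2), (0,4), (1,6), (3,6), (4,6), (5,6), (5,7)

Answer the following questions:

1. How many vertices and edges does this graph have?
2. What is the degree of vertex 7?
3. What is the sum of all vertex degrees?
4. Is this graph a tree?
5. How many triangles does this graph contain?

Count: 8 vertices, 7 edges.
Vertex 7 has neighbors [5], degree = 1.
Handshaking lemma: 2 * 7 = 14.
A graph is a tree iff it is connected and has exactly n-1 edges. This graph is connected (all 8 vertices in one component) and has 8-1 = 7 edges. It is a tree.
Number of triangles = 0.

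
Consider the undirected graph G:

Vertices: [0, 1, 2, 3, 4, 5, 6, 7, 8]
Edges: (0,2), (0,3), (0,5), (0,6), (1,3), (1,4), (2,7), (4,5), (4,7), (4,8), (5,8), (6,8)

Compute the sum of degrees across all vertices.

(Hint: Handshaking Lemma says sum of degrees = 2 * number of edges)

Count edges: 12 edges.
By Handshaking Lemma: sum of degrees = 2 * 12 = 24.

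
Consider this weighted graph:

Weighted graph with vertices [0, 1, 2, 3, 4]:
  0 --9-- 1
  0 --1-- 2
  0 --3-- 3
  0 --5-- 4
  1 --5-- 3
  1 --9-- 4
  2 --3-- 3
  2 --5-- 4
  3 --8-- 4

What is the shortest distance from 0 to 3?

Using Dijkstra's algorithm from vertex 0:
Shortest path: 0 -> 3
Total weight: 3 = 3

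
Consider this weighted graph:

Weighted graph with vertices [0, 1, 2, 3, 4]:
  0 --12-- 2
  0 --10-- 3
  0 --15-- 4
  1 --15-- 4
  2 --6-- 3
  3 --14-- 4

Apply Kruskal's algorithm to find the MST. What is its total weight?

Applying Kruskal's algorithm (sort edges by weight, add if no cycle):
  Add (2,3) w=6
  Add (0,3) w=10
  Skip (0,2) w=12 (creates cycle)
  Add (3,4) w=14
  Skip (0,4) w=15 (creates cycle)
  Add (1,4) w=15
MST weight = 45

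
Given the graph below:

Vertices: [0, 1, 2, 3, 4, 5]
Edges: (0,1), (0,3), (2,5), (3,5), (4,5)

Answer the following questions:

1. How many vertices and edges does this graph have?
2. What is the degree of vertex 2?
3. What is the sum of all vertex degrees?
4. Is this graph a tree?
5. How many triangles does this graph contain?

Count: 6 vertices, 5 edges.
Vertex 2 has neighbors [5], degree = 1.
Handshaking lemma: 2 * 5 = 10.
A graph is a tree iff it is connected and has exactly n-1 edges. This graph is connected (all 6 vertices in one component) and has 6-1 = 5 edges. It is a tree.
Number of triangles = 0.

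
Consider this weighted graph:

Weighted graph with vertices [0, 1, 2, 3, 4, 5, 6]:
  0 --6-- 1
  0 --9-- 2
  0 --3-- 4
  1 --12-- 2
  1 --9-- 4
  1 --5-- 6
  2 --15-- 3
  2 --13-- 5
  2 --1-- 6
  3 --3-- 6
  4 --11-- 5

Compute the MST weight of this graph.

Applying Kruskal's algorithm (sort edges by weight, add if no cycle):
  Add (2,6) w=1
  Add (0,4) w=3
  Add (3,6) w=3
  Add (1,6) w=5
  Add (0,1) w=6
  Skip (0,2) w=9 (creates cycle)
  Skip (1,4) w=9 (creates cycle)
  Add (4,5) w=11
  Skip (1,2) w=12 (creates cycle)
  Skip (2,5) w=13 (creates cycle)
  Skip (2,3) w=15 (creates cycle)
MST weight = 29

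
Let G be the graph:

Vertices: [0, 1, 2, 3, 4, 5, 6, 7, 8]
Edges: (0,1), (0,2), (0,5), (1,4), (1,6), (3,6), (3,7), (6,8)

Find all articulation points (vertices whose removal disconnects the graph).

An articulation point is a vertex whose removal disconnects the graph.
Articulation points: [0, 1, 3, 6]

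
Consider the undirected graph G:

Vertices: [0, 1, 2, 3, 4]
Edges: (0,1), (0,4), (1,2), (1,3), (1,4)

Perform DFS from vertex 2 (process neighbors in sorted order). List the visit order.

DFS from vertex 2 (neighbors processed in ascending order):
Visit order: 2, 1, 0, 4, 3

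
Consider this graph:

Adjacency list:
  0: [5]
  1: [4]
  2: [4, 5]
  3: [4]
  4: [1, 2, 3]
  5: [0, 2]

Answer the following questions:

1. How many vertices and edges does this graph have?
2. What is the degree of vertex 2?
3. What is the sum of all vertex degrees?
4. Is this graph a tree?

Count: 6 vertices, 5 edges.
Vertex 2 has neighbors [4, 5], degree = 2.
Handshaking lemma: 2 * 5 = 10.
A graph is a tree iff it is connected and has exactly n-1 edges. This graph is connected (all 6 vertices in one component) and has 6-1 = 5 edges. It is a tree.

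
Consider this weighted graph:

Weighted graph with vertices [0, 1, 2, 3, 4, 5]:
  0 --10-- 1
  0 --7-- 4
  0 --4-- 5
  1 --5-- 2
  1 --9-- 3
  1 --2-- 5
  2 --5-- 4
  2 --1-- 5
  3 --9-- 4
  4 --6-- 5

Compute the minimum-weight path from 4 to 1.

Using Dijkstra's algorithm from vertex 4:
Shortest path: 4 -> 5 -> 1
Total weight: 6 + 2 = 8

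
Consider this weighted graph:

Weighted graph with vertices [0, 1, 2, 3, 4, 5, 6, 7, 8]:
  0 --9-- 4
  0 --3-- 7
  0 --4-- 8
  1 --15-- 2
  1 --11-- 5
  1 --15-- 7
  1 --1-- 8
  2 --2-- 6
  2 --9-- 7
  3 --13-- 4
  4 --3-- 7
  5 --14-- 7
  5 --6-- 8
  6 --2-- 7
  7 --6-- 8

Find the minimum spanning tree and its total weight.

Applying Kruskal's algorithm (sort edges by weight, add if no cycle):
  Add (1,8) w=1
  Add (2,6) w=2
  Add (6,7) w=2
  Add (0,7) w=3
  Add (4,7) w=3
  Add (0,8) w=4
  Add (5,8) w=6
  Skip (7,8) w=6 (creates cycle)
  Skip (0,4) w=9 (creates cycle)
  Skip (2,7) w=9 (creates cycle)
  Skip (1,5) w=11 (creates cycle)
  Add (3,4) w=13
  Skip (5,7) w=14 (creates cycle)
  Skip (1,7) w=15 (creates cycle)
  Skip (1,2) w=15 (creates cycle)
MST weight = 34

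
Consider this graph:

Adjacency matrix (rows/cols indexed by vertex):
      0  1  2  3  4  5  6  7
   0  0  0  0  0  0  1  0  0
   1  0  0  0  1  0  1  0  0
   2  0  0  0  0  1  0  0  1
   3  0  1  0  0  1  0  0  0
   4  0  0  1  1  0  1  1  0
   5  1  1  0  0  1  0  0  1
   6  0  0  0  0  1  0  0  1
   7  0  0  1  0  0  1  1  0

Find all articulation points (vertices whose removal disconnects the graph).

An articulation point is a vertex whose removal disconnects the graph.
Articulation points: [5]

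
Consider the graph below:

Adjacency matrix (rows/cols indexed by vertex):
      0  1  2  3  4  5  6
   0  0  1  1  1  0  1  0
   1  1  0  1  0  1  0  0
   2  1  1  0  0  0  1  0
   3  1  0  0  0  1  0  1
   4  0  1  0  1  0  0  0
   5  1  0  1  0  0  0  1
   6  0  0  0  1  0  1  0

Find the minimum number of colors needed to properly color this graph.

The graph has a maximum clique of size 3 (lower bound on chromatic number).
A valid 3-coloring: {0: 0, 1: 1, 2: 2, 3: 1, 4: 0, 5: 1, 6: 0}.
Chromatic number = 3.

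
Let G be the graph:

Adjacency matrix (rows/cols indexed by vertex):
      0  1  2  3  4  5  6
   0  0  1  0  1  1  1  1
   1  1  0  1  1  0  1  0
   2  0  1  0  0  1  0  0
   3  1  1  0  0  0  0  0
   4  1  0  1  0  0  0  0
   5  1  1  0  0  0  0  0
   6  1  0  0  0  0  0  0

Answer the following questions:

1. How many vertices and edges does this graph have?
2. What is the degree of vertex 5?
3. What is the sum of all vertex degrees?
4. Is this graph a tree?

Count: 7 vertices, 9 edges.
Vertex 5 has neighbors [0, 1], degree = 2.
Handshaking lemma: 2 * 9 = 18.
A tree on 7 vertices has 6 edges. This graph has 9 edges (3 extra). Not a tree.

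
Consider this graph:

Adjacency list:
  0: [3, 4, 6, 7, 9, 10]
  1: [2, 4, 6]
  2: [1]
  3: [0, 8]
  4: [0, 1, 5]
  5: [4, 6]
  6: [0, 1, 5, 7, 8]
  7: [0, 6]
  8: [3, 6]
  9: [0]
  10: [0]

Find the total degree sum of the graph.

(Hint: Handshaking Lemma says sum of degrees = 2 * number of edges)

Count edges: 14 edges.
By Handshaking Lemma: sum of degrees = 2 * 14 = 28.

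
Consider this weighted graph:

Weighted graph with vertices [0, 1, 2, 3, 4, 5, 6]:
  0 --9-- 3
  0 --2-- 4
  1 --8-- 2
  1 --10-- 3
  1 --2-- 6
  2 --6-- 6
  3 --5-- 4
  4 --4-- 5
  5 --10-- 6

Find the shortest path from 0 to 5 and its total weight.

Using Dijkstra's algorithm from vertex 0:
Shortest path: 0 -> 4 -> 5
Total weight: 2 + 4 = 6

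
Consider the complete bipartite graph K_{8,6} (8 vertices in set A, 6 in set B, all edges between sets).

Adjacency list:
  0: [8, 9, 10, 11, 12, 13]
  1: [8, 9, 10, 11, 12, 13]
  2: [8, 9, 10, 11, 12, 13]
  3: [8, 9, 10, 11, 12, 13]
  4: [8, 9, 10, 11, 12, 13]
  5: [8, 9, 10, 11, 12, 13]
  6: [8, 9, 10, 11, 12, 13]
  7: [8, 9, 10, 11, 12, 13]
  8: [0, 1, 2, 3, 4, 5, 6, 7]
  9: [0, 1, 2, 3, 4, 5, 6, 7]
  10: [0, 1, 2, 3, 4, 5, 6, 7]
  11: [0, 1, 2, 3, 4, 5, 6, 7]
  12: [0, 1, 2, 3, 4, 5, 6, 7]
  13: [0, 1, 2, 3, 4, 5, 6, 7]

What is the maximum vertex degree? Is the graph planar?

Set-A vertices have degree 6; set-B vertices have degree 8. Maximum degree = max(8,6) = 8.
K_{8,6} contains K_{3,3} as a subgraph (since both sides have >= 3 vertices); by Kuratowski's theorem it is not planar.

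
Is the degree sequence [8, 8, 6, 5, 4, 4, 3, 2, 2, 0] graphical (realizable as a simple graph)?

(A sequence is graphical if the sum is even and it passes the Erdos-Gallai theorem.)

Sum of degrees = 42. Sum is even and passes Erdos-Gallai. The sequence IS graphical.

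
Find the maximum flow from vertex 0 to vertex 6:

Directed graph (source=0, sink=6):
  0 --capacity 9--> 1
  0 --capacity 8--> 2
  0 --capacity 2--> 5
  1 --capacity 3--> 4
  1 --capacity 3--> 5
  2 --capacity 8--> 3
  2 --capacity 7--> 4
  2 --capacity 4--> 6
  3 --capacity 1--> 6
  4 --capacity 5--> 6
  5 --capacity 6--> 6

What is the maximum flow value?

Computing max flow:
  Flow on (0->1): 6/9
  Flow on (0->2): 7/8
  Flow on (0->5): 2/2
  Flow on (1->4): 3/3
  Flow on (1->5): 3/3
  Flow on (2->3): 1/8
  Flow on (2->4): 2/7
  Flow on (2->6): 4/4
  Flow on (3->6): 1/1
  Flow on (4->6): 5/5
  Flow on (5->6): 5/6
Maximum flow = 15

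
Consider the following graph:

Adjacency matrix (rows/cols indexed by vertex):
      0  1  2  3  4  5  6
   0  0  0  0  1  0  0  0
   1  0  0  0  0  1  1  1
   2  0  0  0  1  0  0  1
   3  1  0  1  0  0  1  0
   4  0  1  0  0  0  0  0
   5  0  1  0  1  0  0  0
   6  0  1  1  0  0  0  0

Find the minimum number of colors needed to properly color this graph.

The graph has a maximum clique of size 2 (lower bound on chromatic number).
A valid 3-coloring: {0: 1, 1: 0, 2: 1, 3: 0, 4: 1, 5: 1, 6: 2}.
No proper 2-coloring exists (verified by exhaustive search).
Chromatic number = 3.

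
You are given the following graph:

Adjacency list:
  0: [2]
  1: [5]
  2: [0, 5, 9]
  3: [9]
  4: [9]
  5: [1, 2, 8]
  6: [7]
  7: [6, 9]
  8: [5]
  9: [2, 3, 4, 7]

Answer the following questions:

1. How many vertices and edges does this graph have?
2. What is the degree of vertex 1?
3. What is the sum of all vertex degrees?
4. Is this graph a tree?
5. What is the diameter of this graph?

Count: 10 vertices, 9 edges.
Vertex 1 has neighbors [5], degree = 1.
Handshaking lemma: 2 * 9 = 18.
A graph is a tree iff it is connected and has exactly n-1 edges. This graph is connected (all 10 vertices in one component) and has 10-1 = 9 edges. It is a tree.
Diameter (longest shortest path) = 5.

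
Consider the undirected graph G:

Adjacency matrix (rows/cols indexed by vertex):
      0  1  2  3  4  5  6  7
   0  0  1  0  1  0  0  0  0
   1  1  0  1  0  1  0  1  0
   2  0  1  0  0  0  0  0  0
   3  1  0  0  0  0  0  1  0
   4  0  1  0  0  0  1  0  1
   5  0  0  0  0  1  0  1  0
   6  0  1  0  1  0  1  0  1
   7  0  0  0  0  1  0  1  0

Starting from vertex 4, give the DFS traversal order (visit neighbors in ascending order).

DFS from vertex 4 (neighbors processed in ascending order):
Visit order: 4, 1, 0, 3, 6, 5, 7, 2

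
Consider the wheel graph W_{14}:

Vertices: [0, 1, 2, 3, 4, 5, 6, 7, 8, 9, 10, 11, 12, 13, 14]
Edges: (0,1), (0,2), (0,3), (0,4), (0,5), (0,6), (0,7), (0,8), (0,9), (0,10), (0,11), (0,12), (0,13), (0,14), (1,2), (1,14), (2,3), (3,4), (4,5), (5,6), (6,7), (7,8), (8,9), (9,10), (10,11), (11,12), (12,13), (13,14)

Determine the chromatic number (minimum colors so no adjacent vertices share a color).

W_{14} = C_{14} plus a hub adjacent to every cycle vertex.
The outer cycle needs 2 colors (even cycle); the hub is adjacent to all of them so needs a fresh color.
Chromatic number = 2 + 1 = 3.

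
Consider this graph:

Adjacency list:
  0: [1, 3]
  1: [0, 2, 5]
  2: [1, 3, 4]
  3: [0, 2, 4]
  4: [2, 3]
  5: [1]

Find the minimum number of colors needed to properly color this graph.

The graph has a maximum clique of size 3 (lower bound on chromatic number).
A valid 3-coloring: {0: 1, 1: 0, 2: 1, 3: 0, 4: 2, 5: 1}.
Chromatic number = 3.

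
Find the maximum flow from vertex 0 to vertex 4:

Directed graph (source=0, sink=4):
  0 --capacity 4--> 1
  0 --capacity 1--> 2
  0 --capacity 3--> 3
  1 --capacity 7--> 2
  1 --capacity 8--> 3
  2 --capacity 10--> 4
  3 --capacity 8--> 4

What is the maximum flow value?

Computing max flow:
  Flow on (0->1): 4/4
  Flow on (0->2): 1/1
  Flow on (0->3): 3/3
  Flow on (1->2): 4/7
  Flow on (2->4): 5/10
  Flow on (3->4): 3/8
Maximum flow = 8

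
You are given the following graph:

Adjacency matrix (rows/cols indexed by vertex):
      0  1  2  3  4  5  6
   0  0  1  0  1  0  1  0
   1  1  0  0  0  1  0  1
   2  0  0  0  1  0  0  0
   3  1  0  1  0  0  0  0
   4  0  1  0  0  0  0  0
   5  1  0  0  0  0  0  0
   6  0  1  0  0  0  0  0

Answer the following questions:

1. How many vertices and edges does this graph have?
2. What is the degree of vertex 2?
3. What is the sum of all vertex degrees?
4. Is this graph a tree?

Count: 7 vertices, 6 edges.
Vertex 2 has neighbors [3], degree = 1.
Handshaking lemma: 2 * 6 = 12.
A graph is a tree iff it is connected and has exactly n-1 edges. This graph is connected (all 7 vertices in one component) and has 7-1 = 6 edges. It is a tree.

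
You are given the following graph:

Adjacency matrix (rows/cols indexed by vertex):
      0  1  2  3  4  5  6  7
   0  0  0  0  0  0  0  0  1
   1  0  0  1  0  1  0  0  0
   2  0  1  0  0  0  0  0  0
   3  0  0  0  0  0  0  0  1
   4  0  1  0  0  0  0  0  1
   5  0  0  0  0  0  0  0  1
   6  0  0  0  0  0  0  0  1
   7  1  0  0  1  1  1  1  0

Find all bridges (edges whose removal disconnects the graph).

A bridge is an edge whose removal increases the number of connected components.
Bridges found: (0,7), (1,2), (1,4), (3,7), (4,7), (5,7), (6,7)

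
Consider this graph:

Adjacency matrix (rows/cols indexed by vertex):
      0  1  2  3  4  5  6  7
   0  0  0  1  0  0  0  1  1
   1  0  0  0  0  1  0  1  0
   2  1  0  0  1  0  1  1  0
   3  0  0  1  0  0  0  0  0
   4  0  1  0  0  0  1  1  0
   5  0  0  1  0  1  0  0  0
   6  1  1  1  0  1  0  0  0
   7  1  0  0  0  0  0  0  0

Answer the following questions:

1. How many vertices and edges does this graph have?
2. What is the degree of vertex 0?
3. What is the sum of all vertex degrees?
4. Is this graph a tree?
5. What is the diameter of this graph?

Count: 8 vertices, 10 edges.
Vertex 0 has neighbors [2, 6, 7], degree = 3.
Handshaking lemma: 2 * 10 = 20.
A tree on 8 vertices has 7 edges. This graph has 10 edges (3 extra). Not a tree.
Diameter (longest shortest path) = 3.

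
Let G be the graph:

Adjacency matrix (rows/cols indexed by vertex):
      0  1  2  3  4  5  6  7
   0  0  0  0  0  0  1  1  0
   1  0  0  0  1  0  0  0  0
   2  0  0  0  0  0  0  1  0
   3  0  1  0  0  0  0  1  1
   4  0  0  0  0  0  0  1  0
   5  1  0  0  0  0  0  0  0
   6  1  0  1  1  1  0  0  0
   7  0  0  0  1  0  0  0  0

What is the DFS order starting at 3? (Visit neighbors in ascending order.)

DFS from vertex 3 (neighbors processed in ascending order):
Visit order: 3, 1, 6, 0, 5, 2, 4, 7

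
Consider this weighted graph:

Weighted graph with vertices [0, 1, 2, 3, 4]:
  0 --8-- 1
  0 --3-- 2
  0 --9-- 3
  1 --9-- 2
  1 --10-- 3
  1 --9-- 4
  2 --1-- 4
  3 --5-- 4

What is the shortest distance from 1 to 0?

Using Dijkstra's algorithm from vertex 1:
Shortest path: 1 -> 0
Total weight: 8 = 8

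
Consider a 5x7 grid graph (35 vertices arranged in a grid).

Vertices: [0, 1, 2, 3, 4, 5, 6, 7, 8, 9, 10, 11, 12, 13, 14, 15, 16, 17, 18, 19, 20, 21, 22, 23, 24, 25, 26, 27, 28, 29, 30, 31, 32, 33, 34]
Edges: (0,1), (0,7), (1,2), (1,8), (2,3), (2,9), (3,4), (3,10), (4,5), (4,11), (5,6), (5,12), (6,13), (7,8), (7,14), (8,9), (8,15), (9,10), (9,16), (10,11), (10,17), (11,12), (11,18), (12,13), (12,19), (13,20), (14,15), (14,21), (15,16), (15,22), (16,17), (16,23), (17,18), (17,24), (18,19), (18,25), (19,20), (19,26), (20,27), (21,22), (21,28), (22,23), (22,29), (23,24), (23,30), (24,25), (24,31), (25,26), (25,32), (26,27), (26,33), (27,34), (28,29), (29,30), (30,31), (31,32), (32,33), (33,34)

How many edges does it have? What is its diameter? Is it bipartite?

A 5x7 grid has 28 vertical edges and 30 horizontal edges.
Total edges = 28 + 30 = 58.
Diameter = (5-1) + (7-1) = 10 (corner to opposite corner).
Grid graphs are bipartite (checkerboard coloring).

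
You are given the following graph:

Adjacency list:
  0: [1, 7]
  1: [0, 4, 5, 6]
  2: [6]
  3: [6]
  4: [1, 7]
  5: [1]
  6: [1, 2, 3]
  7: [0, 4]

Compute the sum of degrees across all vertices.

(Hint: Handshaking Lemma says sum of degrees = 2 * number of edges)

Count edges: 8 edges.
By Handshaking Lemma: sum of degrees = 2 * 8 = 16.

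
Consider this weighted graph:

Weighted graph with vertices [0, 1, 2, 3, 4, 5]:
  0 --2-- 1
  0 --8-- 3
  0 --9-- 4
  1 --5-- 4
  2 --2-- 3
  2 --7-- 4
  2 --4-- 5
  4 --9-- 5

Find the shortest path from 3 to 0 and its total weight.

Using Dijkstra's algorithm from vertex 3:
Shortest path: 3 -> 0
Total weight: 8 = 8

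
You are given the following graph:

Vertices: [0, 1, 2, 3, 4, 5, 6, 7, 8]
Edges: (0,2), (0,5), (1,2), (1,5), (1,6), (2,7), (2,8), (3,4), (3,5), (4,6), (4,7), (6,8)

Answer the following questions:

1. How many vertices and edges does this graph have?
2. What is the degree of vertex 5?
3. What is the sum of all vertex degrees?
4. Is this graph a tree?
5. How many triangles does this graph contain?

Count: 9 vertices, 12 edges.
Vertex 5 has neighbors [0, 1, 3], degree = 3.
Handshaking lemma: 2 * 12 = 24.
A tree on 9 vertices has 8 edges. This graph has 12 edges (4 extra). Not a tree.
Number of triangles = 0.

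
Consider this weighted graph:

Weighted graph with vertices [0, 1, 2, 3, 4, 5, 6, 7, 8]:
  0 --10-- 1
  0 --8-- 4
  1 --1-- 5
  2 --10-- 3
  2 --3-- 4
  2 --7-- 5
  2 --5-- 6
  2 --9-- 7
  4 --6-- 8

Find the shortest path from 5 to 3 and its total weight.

Using Dijkstra's algorithm from vertex 5:
Shortest path: 5 -> 2 -> 3
Total weight: 7 + 10 = 17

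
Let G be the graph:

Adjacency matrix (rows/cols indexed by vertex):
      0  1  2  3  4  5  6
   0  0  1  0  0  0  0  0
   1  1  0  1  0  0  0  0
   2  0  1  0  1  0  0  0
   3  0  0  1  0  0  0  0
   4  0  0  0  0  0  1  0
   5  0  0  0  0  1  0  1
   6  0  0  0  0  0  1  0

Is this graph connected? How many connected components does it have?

Checking connectivity: the graph has 2 connected component(s).
Components: [[0, 1, 2, 3], [4, 5, 6]]. The graph is NOT connected.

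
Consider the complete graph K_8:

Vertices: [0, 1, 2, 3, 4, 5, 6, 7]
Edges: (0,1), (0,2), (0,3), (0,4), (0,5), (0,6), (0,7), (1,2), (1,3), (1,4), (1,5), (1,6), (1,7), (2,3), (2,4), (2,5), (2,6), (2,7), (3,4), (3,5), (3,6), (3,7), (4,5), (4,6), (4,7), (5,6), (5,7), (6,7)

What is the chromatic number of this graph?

In K_8, every vertex is adjacent to every other vertex.
Each vertex needs a unique color.
Chromatic number = 8.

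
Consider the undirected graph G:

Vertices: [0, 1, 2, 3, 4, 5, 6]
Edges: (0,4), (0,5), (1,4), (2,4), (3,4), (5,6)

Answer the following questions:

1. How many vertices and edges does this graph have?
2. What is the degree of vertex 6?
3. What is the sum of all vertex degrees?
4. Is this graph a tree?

Count: 7 vertices, 6 edges.
Vertex 6 has neighbors [5], degree = 1.
Handshaking lemma: 2 * 6 = 12.
A graph is a tree iff it is connected and has exactly n-1 edges. This graph is connected (all 7 vertices in one component) and has 7-1 = 6 edges. It is a tree.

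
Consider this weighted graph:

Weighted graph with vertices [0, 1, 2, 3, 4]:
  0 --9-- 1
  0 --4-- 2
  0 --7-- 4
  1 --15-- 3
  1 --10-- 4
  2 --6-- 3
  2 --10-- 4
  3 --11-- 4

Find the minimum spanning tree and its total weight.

Applying Kruskal's algorithm (sort edges by weight, add if no cycle):
  Add (0,2) w=4
  Add (2,3) w=6
  Add (0,4) w=7
  Add (0,1) w=9
  Skip (1,4) w=10 (creates cycle)
  Skip (2,4) w=10 (creates cycle)
  Skip (3,4) w=11 (creates cycle)
  Skip (1,3) w=15 (creates cycle)
MST weight = 26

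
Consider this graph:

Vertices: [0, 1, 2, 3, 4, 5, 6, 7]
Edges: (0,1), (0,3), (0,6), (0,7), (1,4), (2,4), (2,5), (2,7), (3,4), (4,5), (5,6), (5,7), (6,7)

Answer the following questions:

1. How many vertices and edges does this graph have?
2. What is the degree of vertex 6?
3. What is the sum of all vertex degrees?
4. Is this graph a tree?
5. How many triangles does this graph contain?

Count: 8 vertices, 13 edges.
Vertex 6 has neighbors [0, 5, 7], degree = 3.
Handshaking lemma: 2 * 13 = 26.
A tree on 8 vertices has 7 edges. This graph has 13 edges (6 extra). Not a tree.
Number of triangles = 4.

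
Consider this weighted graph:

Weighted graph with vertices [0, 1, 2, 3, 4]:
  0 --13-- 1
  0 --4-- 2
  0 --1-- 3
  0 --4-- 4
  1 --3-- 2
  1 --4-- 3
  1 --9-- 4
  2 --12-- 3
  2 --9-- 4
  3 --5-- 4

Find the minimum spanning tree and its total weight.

Applying Kruskal's algorithm (sort edges by weight, add if no cycle):
  Add (0,3) w=1
  Add (1,2) w=3
  Add (0,4) w=4
  Add (0,2) w=4
  Skip (1,3) w=4 (creates cycle)
  Skip (3,4) w=5 (creates cycle)
  Skip (1,4) w=9 (creates cycle)
  Skip (2,4) w=9 (creates cycle)
  Skip (2,3) w=12 (creates cycle)
  Skip (0,1) w=13 (creates cycle)
MST weight = 12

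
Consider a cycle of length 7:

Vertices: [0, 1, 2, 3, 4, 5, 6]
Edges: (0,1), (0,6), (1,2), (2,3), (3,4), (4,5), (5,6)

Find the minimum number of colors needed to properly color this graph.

This is an odd cycle (C_7). Odd cycles are not bipartite (any 2-coloring forces two adjacent vertices to match), and 3 colors suffice.
Chromatic number = 3.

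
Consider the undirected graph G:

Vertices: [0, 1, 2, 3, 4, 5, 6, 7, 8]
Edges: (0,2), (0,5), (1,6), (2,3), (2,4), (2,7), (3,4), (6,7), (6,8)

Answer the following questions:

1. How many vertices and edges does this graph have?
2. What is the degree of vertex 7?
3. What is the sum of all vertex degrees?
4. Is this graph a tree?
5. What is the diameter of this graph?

Count: 9 vertices, 9 edges.
Vertex 7 has neighbors [2, 6], degree = 2.
Handshaking lemma: 2 * 9 = 18.
A tree on 9 vertices has 8 edges. This graph has 9 edges (1 extra). Not a tree.
Diameter (longest shortest path) = 5.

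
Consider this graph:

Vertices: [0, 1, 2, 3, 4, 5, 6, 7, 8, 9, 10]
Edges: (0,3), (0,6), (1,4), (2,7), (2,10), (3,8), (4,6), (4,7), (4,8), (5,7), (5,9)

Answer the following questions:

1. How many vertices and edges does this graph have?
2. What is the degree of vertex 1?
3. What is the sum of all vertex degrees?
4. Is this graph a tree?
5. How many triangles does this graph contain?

Count: 11 vertices, 11 edges.
Vertex 1 has neighbors [4], degree = 1.
Handshaking lemma: 2 * 11 = 22.
A tree on 11 vertices has 10 edges. This graph has 11 edges (1 extra). Not a tree.
Number of triangles = 0.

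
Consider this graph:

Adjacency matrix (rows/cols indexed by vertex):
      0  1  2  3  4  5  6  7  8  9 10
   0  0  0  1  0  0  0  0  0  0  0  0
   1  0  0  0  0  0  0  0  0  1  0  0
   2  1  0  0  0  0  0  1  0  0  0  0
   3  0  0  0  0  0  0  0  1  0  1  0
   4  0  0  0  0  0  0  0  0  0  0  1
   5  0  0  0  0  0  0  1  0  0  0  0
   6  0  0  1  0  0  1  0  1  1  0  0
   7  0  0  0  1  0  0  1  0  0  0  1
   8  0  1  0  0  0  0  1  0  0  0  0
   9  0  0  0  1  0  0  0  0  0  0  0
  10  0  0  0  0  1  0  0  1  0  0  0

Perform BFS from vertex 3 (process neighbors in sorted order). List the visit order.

BFS from vertex 3 (neighbors processed in ascending order):
Visit order: 3, 7, 9, 6, 10, 2, 5, 8, 4, 0, 1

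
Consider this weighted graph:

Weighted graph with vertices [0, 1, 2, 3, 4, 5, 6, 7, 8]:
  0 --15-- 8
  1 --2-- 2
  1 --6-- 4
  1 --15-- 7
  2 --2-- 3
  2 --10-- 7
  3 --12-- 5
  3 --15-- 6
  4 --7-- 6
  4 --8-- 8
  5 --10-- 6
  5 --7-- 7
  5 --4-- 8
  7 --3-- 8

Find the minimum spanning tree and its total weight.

Applying Kruskal's algorithm (sort edges by weight, add if no cycle):
  Add (1,2) w=2
  Add (2,3) w=2
  Add (7,8) w=3
  Add (5,8) w=4
  Add (1,4) w=6
  Add (4,6) w=7
  Skip (5,7) w=7 (creates cycle)
  Add (4,8) w=8
  Skip (2,7) w=10 (creates cycle)
  Skip (5,6) w=10 (creates cycle)
  Skip (3,5) w=12 (creates cycle)
  Add (0,8) w=15
  Skip (1,7) w=15 (creates cycle)
  Skip (3,6) w=15 (creates cycle)
MST weight = 47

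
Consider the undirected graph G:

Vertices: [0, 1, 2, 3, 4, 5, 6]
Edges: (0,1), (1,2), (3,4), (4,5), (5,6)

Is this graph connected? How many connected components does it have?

Checking connectivity: the graph has 2 connected component(s).
Components: [[0, 1, 2], [3, 4, 5, 6]]. The graph is NOT connected.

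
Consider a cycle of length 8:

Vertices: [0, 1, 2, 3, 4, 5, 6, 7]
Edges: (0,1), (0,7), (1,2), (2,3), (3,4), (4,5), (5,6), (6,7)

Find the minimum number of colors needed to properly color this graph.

This is an even cycle (C_8). Even cycles are bipartite.
Chromatic number = 2.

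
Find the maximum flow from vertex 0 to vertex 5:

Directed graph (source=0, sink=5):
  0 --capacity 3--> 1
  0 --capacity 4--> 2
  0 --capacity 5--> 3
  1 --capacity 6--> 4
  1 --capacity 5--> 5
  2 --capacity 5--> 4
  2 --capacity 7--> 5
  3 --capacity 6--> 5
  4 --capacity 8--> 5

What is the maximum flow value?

Computing max flow:
  Flow on (0->1): 3/3
  Flow on (0->2): 4/4
  Flow on (0->3): 5/5
  Flow on (1->5): 3/5
  Flow on (2->5): 4/7
  Flow on (3->5): 5/6
Maximum flow = 12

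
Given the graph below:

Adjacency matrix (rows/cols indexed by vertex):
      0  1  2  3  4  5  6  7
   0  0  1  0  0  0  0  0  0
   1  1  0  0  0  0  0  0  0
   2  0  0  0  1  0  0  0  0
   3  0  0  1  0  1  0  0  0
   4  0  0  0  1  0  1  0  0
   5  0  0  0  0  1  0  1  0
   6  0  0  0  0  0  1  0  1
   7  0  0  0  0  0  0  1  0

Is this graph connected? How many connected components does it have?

Checking connectivity: the graph has 2 connected component(s).
Components: [[0, 1], [2, 3, 4, 5, 6, 7]]. The graph is NOT connected.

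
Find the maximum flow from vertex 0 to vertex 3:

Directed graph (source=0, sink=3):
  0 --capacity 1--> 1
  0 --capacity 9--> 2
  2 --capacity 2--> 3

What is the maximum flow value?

Computing max flow:
  Flow on (0->2): 2/9
  Flow on (2->3): 2/2
Maximum flow = 2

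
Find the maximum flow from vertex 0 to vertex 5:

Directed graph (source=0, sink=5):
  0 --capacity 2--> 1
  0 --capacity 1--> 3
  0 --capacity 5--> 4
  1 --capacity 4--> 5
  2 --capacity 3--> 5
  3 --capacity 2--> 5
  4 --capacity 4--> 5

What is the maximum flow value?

Computing max flow:
  Flow on (0->1): 2/2
  Flow on (0->3): 1/1
  Flow on (0->4): 4/5
  Flow on (1->5): 2/4
  Flow on (3->5): 1/2
  Flow on (4->5): 4/4
Maximum flow = 7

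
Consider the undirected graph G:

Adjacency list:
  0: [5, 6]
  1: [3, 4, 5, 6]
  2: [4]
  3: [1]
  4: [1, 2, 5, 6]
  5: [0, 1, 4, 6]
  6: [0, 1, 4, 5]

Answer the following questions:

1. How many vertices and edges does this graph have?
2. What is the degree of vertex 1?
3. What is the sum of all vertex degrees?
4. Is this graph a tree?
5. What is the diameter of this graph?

Count: 7 vertices, 10 edges.
Vertex 1 has neighbors [3, 4, 5, 6], degree = 4.
Handshaking lemma: 2 * 10 = 20.
A tree on 7 vertices has 6 edges. This graph has 10 edges (4 extra). Not a tree.
Diameter (longest shortest path) = 3.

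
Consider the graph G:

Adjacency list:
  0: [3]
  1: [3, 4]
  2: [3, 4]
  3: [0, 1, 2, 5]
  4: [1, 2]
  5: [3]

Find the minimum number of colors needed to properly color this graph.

The graph has a maximum clique of size 2 (lower bound on chromatic number).
A valid 2-coloring: {0: 1, 1: 1, 2: 1, 3: 0, 4: 0, 5: 1}.
Chromatic number = 2.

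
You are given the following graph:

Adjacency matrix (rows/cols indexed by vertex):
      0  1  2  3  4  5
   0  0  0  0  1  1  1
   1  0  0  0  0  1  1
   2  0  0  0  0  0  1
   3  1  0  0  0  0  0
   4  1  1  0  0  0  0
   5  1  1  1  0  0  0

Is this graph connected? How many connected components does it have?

Checking connectivity: the graph has 1 connected component(s).
All vertices are reachable from each other. The graph IS connected.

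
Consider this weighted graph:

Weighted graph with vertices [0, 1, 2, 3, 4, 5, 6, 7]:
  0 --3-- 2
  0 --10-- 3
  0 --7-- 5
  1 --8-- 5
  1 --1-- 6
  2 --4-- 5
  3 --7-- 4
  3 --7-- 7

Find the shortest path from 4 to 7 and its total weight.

Using Dijkstra's algorithm from vertex 4:
Shortest path: 4 -> 3 -> 7
Total weight: 7 + 7 = 14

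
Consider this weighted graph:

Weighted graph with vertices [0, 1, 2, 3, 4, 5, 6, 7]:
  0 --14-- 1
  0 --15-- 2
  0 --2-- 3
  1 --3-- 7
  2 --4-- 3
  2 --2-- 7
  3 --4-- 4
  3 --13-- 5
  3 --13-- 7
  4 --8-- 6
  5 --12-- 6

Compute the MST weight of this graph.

Applying Kruskal's algorithm (sort edges by weight, add if no cycle):
  Add (0,3) w=2
  Add (2,7) w=2
  Add (1,7) w=3
  Add (2,3) w=4
  Add (3,4) w=4
  Add (4,6) w=8
  Add (5,6) w=12
  Skip (3,5) w=13 (creates cycle)
  Skip (3,7) w=13 (creates cycle)
  Skip (0,1) w=14 (creates cycle)
  Skip (0,2) w=15 (creates cycle)
MST weight = 35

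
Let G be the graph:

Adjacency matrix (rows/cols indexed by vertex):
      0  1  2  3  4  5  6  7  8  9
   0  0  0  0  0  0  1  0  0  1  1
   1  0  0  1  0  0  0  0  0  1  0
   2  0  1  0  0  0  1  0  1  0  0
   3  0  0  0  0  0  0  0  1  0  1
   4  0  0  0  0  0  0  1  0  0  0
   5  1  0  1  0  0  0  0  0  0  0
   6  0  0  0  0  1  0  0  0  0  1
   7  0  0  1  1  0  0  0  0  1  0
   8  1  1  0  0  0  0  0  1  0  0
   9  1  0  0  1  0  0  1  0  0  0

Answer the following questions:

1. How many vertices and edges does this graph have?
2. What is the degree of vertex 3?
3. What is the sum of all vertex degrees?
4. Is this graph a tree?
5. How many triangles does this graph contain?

Count: 10 vertices, 12 edges.
Vertex 3 has neighbors [7, 9], degree = 2.
Handshaking lemma: 2 * 12 = 24.
A tree on 10 vertices has 9 edges. This graph has 12 edges (3 extra). Not a tree.
Number of triangles = 0.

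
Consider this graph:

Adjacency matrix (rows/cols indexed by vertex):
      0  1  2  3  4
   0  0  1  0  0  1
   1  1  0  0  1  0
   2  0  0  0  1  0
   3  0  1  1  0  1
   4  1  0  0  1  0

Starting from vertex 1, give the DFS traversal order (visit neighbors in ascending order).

DFS from vertex 1 (neighbors processed in ascending order):
Visit order: 1, 0, 4, 3, 2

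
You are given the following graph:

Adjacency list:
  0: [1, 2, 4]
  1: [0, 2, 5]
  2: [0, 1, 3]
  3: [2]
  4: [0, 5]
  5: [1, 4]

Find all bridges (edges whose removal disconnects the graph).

A bridge is an edge whose removal increases the number of connected components.
Bridges found: (2,3)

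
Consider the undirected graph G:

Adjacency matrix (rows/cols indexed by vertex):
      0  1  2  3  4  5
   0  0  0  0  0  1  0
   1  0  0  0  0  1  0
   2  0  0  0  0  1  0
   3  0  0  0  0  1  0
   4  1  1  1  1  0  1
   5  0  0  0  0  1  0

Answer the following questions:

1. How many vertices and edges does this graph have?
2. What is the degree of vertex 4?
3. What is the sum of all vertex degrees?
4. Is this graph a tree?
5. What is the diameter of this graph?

Count: 6 vertices, 5 edges.
Vertex 4 has neighbors [0, 1, 2, 3, 5], degree = 5.
Handshaking lemma: 2 * 5 = 10.
A graph is a tree iff it is connected and has exactly n-1 edges. This graph is connected (all 6 vertices in one component) and has 6-1 = 5 edges. It is a tree.
Diameter (longest shortest path) = 2.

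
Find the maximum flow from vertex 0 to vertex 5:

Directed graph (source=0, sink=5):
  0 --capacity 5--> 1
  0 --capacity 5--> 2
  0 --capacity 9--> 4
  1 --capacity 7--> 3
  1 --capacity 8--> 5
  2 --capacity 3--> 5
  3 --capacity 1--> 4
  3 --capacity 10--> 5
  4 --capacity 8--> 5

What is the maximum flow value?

Computing max flow:
  Flow on (0->1): 5/5
  Flow on (0->2): 3/5
  Flow on (0->4): 8/9
  Flow on (1->5): 5/8
  Flow on (2->5): 3/3
  Flow on (4->5): 8/8
Maximum flow = 16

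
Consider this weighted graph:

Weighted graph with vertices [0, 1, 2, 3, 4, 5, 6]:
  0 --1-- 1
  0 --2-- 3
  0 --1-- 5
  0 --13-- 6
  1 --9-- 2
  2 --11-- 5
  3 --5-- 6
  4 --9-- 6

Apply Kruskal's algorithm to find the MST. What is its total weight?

Applying Kruskal's algorithm (sort edges by weight, add if no cycle):
  Add (0,5) w=1
  Add (0,1) w=1
  Add (0,3) w=2
  Add (3,6) w=5
  Add (1,2) w=9
  Add (4,6) w=9
  Skip (2,5) w=11 (creates cycle)
  Skip (0,6) w=13 (creates cycle)
MST weight = 27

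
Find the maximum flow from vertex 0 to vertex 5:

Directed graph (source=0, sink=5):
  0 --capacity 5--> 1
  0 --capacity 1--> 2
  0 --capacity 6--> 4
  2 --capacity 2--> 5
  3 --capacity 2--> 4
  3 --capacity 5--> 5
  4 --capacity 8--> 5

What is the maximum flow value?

Computing max flow:
  Flow on (0->2): 1/1
  Flow on (0->4): 6/6
  Flow on (2->5): 1/2
  Flow on (4->5): 6/8
Maximum flow = 7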